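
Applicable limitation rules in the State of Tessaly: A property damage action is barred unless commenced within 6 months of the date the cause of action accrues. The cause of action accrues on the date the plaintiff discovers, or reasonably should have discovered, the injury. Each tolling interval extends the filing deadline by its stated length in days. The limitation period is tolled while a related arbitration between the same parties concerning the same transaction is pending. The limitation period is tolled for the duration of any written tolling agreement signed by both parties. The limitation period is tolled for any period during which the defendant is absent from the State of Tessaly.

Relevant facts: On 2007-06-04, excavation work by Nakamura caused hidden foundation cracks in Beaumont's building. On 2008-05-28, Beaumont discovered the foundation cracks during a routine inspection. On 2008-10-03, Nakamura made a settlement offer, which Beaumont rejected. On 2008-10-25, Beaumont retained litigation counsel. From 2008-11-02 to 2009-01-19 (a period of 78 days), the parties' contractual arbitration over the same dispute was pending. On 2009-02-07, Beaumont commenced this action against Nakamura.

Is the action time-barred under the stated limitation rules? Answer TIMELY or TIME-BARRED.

TIMELY

The claim did not accrue until Beaumont discovered the injury on 2008-05-28; the 2007-06-04 act date does not start the clock under the stated rule.
The untolled deadline — 6 months after 2008-05-28 — is 2008-11-28.
The pending related arbitration from 2008-11-02 to 2009-01-19 tolled the period for 78 days, extending the deadline to 2009-02-14.
Nothing else in the chronology tolls or restarts the period.
Filing on 2009-02-07 beat the 2009-02-14 deadline — the action is timely.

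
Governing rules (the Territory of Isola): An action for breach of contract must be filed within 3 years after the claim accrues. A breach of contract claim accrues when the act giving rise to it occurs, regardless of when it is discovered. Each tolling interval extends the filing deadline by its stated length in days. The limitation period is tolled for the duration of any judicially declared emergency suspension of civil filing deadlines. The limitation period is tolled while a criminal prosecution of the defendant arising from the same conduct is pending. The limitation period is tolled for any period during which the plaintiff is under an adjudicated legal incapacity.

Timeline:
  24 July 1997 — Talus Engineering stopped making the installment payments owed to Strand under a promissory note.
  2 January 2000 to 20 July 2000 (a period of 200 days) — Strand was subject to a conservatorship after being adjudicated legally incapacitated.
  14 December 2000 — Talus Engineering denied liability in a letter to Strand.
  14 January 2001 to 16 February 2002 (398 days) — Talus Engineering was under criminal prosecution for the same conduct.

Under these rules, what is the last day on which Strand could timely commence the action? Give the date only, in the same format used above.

The claim accrued on 24 July 1997, the date of the act.
The untolled deadline — 3 years after 24 July 1997 — is 24 July 2000.
The plaintiff's legal incapacity from 2 January 2000 to 20 July 2000 tolled the period for 200 days, extending the deadline to 9 February 2001.
The pending criminal prosecution from 14 January 2001 to 16 February 2002 tolled the period for 398 days, extending the deadline to 14 March 2002.
Nothing else in the chronology tolls or restarts the period.

14 March 2002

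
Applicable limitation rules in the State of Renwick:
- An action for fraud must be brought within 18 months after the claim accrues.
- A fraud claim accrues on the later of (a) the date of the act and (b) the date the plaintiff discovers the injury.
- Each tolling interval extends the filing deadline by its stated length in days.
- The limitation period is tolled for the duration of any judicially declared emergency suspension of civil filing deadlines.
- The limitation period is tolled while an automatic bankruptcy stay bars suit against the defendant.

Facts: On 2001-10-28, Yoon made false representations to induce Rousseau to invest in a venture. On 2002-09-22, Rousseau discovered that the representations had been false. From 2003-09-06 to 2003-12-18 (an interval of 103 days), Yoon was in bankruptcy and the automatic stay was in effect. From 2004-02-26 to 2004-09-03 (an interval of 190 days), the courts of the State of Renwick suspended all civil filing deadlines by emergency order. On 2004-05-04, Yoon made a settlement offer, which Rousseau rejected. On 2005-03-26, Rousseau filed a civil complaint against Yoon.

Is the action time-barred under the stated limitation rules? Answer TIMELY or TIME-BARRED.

TIME-BARRED

The claim accrued on 2002-09-22 — the later of the 2001-10-28 act and the 2002-09-22 discovery.
Adding the 18 months base period to 2002-09-22 gives a deadline of 2004-03-22, before any tolling.
The period was tolled for 103 days by the automatic bankruptcy stay (2003-09-06 to 2003-12-18), pushing the deadline to 2004-07-03.
Because the emergency suspension of filing deadlines ran from 2004-02-26 to 2004-09-03, the deadline is extended by 190 days to 2005-01-09.
Nothing else in the chronology tolls or restarts the period.
Rousseau filed on 2005-03-26, after the 2005-01-09 deadline, so the action is time-barred.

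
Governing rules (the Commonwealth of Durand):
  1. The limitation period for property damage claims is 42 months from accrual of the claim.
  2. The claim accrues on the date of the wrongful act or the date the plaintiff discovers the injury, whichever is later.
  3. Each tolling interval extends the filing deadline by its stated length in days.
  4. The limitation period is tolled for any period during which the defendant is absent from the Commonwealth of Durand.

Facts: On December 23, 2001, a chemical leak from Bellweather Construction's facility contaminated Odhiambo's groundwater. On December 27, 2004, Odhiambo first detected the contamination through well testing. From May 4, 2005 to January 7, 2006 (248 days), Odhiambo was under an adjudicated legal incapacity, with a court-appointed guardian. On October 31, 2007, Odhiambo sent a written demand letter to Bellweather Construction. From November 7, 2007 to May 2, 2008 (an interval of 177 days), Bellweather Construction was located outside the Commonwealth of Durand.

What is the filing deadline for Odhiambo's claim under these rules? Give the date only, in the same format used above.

December 21, 2008

The claim accrued on December 27, 2004 — the later of the December 23, 2001 act and the December 27, 2004 discovery.
42 months from December 27, 2004 is June 27, 2008.
The defendant's absence from the jurisdiction from November 7, 2007 to May 2, 2008 tolled the period for 177 days, extending the deadline to December 21, 2008.
The plaintiff's legal incapacity from May 4, 2005 to January 7, 2006 does not toll the period, because no stated rule makes the plaintiff's incapacity a tolling event.
The other events in the timeline have no effect on the limitation period under the stated rules.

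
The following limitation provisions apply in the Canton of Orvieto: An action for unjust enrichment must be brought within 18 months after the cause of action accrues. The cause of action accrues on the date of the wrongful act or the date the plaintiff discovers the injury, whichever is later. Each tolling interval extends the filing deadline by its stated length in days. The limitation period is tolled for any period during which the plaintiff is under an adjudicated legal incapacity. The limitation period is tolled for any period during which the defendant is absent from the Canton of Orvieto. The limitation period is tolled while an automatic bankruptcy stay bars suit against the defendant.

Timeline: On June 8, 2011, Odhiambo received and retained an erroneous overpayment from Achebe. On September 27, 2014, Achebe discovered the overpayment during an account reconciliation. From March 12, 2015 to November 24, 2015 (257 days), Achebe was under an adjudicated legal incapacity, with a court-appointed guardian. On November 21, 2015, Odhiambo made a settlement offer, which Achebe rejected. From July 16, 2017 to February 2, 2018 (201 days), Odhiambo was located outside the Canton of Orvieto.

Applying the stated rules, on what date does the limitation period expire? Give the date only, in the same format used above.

Taking the later of the act (June 8, 2011) and discovery (September 27, 2014), the claim accrued on September 27, 2014.
The untolled deadline — 18 months after September 27, 2014 — is March 27, 2016.
Because the plaintiff's legal incapacity ran from March 12, 2015 to November 24, 2015, the deadline is extended by 257 days to December 9, 2016.
By the time the defendant's absence from the jurisdiction began on July 16, 2017, the limitation period had already expired on December 9, 2016; that interval cannot revive it.
The other events in the timeline have no effect on the limitation period under the stated rules.

December 9, 2016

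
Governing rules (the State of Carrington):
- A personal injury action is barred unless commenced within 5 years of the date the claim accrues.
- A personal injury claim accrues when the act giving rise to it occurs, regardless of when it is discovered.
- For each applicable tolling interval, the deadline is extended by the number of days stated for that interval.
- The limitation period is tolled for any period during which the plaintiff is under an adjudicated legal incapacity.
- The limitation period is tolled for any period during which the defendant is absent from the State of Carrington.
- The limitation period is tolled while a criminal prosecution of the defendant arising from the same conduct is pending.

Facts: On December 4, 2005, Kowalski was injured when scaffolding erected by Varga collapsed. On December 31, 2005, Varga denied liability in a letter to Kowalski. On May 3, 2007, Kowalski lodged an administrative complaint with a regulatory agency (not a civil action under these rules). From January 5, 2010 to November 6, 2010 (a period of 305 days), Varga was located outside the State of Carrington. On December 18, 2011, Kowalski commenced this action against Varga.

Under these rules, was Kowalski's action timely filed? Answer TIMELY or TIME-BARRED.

The limitation period began to run on December 4, 2005.
5 years from December 4, 2005 is December 4, 2010.
The defendant's absence from the jurisdiction from January 5, 2010 to November 6, 2010 tolled the period for 305 days, extending the deadline to October 5, 2011.
None of the other events listed affects the running of the period under the stated rules.
The December 18, 2011 filing falls after the October 5, 2011 deadline; the claim is time-barred.

TIME-BARRED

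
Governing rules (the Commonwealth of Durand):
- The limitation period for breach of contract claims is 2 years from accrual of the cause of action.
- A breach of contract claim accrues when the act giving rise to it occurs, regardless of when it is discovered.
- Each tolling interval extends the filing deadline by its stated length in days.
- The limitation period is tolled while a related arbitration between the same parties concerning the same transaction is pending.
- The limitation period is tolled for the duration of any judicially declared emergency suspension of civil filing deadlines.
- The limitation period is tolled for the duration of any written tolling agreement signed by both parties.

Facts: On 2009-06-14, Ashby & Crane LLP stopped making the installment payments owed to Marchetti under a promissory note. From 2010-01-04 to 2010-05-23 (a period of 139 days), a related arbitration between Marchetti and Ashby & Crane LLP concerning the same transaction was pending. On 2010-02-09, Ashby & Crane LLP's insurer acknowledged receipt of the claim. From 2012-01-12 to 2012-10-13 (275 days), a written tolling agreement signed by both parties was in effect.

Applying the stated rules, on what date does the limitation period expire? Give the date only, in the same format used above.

2011-10-31

The claim accrued on 2009-06-14, when the wrongful act occurred.
The untolled deadline — 2 years after 2009-06-14 — is 2011-06-14.
The period was tolled for 139 days by the pending related arbitration (2010-01-04 to 2010-05-23), pushing the deadline to 2011-10-31.
The written tolling agreement from 2012-01-12 to 2012-10-13 began after the period had already run on 2011-10-31, so it has no tolling effect.
The other events in the timeline have no effect on the limitation period under the stated rules.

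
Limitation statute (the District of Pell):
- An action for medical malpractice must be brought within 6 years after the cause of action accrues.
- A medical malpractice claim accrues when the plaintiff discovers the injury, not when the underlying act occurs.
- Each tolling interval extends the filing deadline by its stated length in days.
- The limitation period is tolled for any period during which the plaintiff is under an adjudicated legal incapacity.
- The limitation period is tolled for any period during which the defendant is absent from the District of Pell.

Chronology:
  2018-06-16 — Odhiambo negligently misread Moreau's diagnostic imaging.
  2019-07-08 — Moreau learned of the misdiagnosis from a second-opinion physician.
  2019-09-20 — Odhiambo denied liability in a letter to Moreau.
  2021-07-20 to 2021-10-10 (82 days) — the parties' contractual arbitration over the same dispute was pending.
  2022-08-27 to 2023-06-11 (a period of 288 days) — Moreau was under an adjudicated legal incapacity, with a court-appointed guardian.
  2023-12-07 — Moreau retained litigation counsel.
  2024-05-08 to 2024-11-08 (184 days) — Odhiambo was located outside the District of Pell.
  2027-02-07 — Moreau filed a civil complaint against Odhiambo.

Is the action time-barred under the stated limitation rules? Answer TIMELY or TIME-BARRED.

TIME-BARRED

Under the discovery rule, the claim accrued on 2019-07-08, when Moreau discovered the injury — not on the 2018-06-16 date of the underlying act.
Adding the 6 years base period to 2019-07-08 gives a deadline of 2025-07-08, before any tolling.
The plaintiff's legal incapacity from 2022-08-27 to 2023-06-11 tolled the period for 288 days, extending the deadline to 2026-04-22.
The period was tolled for 184 days by the defendant's absence from the jurisdiction (2024-05-08 to 2024-11-08), pushing the deadline to 2026-10-23.
No stated provision tolls the period for a pending arbitration, so the interval from 2021-07-20 to 2021-10-10 has no effect on the deadline.
None of the other events listed affects the running of the period under the stated rules.
Moreau filed on 2027-02-07, after the 2026-10-23 deadline, so the action is time-barred.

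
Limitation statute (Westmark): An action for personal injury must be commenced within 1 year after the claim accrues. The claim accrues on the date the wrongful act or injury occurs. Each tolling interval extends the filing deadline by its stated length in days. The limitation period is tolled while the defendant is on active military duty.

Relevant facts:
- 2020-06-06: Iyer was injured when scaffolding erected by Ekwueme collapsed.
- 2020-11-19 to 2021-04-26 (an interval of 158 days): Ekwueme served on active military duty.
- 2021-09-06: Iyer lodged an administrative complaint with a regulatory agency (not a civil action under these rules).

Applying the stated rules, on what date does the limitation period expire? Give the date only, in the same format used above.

2021-11-11

The claim accrued on 2020-06-06, the date of the act.
1 year from 2020-06-06 is 2021-06-06.
The period was tolled for 158 days by the defendant's active military service (2020-11-19 to 2021-04-26), pushing the deadline to 2021-11-11.
None of the other events listed affects the running of the period under the stated rules.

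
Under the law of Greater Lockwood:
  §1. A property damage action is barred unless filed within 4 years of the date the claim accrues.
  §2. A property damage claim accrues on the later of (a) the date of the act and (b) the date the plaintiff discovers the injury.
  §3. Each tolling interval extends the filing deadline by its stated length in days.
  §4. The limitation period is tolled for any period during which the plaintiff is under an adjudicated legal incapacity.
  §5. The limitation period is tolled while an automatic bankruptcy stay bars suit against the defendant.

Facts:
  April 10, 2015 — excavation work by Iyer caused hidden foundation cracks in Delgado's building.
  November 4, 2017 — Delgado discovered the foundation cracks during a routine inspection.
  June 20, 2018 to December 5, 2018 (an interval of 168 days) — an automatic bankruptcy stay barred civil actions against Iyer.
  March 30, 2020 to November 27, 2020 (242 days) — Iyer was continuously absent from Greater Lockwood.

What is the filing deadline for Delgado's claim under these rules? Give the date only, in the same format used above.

The claim accrued on November 4, 2017 — the later of the April 10, 2015 act and the November 4, 2017 discovery.
The untolled deadline — 4 years after November 4, 2017 — is November 4, 2021.
The automatic bankruptcy stay from June 20, 2018 to December 5, 2018 tolled the period for 168 days, extending the deadline to April 21, 2022.
Although the defendant's absence ran from March 30, 2020 to November 27, 2020, the stated rules do not make that a tolling event, so it is disregarded.

April 21, 2022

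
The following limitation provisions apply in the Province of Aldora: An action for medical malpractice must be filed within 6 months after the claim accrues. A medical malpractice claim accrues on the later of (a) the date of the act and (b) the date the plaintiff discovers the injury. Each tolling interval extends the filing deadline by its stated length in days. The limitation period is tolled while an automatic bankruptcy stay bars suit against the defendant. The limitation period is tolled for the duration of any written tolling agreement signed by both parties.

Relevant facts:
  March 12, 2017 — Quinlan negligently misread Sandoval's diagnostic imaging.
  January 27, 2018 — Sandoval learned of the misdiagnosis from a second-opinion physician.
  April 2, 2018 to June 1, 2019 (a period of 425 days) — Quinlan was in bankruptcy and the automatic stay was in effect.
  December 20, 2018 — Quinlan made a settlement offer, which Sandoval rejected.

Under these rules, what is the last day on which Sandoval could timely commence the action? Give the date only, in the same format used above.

Taking the later of the act (March 12, 2017) and discovery (January 27, 2018), the claim accrued on January 27, 2018.
The untolled deadline — 6 months after January 27, 2018 — is July 27, 2018.
The automatic bankruptcy stay from April 2, 2018 to June 1, 2019 tolled the period for 425 days, extending the deadline to September 25, 2019.
Nothing else in the chronology tolls or restarts the period.

September 25, 2019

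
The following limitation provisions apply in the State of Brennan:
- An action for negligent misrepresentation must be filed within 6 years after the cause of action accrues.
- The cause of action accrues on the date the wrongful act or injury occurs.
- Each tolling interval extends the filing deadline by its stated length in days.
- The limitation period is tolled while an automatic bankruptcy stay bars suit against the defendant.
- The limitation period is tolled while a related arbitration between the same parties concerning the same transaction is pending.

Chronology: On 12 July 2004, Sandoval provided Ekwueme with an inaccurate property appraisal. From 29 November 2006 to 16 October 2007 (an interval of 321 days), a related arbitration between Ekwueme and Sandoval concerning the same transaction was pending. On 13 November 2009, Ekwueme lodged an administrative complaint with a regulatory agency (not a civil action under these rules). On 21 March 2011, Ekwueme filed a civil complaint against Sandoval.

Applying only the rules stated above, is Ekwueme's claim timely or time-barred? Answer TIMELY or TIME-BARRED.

The claim accrued on 12 July 2004, when the wrongful act occurred.
Adding the 6 years base period to 12 July 2004 gives a deadline of 12 July 2010, before any tolling.
The pending related arbitration from 29 November 2006 to 16 October 2007 tolled the period for 321 days, extending the deadline to 29 May 2011.
The other events in the timeline have no effect on the limitation period under the stated rules.
Filing on 21 March 2011 beat the 29 May 2011 deadline — the action is timely.

TIMELY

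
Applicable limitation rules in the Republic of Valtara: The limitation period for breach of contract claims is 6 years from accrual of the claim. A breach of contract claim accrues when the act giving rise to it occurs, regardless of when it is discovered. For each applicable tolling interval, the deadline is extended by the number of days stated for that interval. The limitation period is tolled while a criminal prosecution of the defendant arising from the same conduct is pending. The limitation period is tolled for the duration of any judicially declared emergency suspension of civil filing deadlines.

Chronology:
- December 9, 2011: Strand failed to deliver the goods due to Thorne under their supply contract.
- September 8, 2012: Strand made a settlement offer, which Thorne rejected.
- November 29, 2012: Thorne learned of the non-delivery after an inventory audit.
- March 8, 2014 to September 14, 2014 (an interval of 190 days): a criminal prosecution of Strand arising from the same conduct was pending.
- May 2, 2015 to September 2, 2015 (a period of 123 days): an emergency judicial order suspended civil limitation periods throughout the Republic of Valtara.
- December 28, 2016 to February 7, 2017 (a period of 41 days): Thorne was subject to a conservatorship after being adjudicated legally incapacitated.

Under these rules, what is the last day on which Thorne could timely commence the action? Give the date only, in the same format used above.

Accrual is governed by the date of the act, so the period began to run on December 9, 2011; the later discovery on November 29, 2012 is irrelevant under the stated rule.
The untolled deadline — 6 years after December 9, 2011 — is December 9, 2017.
Because the pending criminal prosecution ran from March 8, 2014 to September 14, 2014, the deadline is extended by 190 days to June 17, 2018.
Because the emergency suspension of filing deadlines ran from May 2, 2015 to September 2, 2015, the deadline is extended by 123 days to October 18, 2018.
Although the plaintiff's incapacity ran from December 28, 2016 to February 7, 2017, the stated rules do not make that a tolling event, so it is disregarded.
The other events in the timeline have no effect on the limitation period under the stated rules.

October 18, 2018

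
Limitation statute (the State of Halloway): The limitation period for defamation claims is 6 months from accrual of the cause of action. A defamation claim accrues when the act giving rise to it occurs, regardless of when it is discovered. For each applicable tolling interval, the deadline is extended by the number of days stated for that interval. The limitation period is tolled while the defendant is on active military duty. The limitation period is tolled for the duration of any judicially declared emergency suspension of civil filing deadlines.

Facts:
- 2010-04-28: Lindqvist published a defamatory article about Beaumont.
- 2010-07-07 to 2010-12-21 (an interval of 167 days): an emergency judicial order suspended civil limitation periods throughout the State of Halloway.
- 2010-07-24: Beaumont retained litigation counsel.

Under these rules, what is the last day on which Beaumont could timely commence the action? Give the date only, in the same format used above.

2011-04-13

The cause of action accrued on 2010-04-28, the date of the act.
6 months from 2010-04-28 is 2010-10-28.
The emergency suspension of filing deadlines from 2010-07-07 to 2010-12-21 tolled the period for 167 days, extending the deadline to 2011-04-13.
The other events in the timeline have no effect on the limitation period under the stated rules.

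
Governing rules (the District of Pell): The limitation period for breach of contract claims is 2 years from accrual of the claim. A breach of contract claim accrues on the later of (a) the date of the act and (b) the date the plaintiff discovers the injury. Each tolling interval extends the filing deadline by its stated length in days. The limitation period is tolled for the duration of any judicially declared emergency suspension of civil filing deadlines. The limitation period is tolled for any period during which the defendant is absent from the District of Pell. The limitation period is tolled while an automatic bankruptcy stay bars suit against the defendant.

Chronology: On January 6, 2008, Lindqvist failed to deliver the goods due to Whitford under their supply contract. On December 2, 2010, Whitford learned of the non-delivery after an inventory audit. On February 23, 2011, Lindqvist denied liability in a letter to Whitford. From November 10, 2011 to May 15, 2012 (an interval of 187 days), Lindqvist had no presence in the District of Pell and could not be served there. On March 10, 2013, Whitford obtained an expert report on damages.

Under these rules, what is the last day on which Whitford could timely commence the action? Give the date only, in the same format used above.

Because discovery on December 2, 2010 post-dates the January 6, 2008 act, accrual under the later-of rule falls on December 2, 2010.
The untolled deadline — 2 years after December 2, 2010 — is December 2, 2012.
Because the defendant's absence from the jurisdiction ran from November 10, 2011 to May 15, 2012, the deadline is extended by 187 days to June 7, 2013.
The other events in the timeline have no effect on the limitation period under the stated rules.

June 7, 2013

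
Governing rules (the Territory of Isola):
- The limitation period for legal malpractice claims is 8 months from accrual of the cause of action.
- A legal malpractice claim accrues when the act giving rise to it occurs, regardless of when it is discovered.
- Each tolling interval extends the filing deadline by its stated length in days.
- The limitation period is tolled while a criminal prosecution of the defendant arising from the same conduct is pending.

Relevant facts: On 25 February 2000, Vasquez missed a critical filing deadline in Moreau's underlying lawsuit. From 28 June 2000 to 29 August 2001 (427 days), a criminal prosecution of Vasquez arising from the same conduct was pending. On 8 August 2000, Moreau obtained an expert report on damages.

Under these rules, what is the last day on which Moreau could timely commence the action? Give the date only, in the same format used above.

26 December 2001

The limitation period began to run on 25 February 2000.
Adding the 8 months base period to 25 February 2000 gives a deadline of 25 October 2000, before any tolling.
The pending criminal prosecution from 28 June 2000 to 29 August 2001 tolled the period for 427 days, extending the deadline to 26 December 2001.
Nothing else in the chronology tolls or restarts the period.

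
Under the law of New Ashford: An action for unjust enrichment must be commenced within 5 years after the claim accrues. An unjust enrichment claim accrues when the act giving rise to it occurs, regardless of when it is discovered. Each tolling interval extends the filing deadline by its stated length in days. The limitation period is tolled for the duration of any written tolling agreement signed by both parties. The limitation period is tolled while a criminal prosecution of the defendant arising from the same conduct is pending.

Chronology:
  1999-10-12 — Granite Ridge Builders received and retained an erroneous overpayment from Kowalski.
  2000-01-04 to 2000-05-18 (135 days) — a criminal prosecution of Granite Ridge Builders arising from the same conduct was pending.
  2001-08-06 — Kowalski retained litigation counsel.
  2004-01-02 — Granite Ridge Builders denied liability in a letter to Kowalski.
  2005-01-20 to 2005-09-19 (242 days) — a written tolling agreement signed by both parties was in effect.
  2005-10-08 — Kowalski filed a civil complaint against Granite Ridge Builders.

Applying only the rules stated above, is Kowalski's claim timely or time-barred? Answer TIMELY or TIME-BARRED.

TIMELY

The claim accrued on 1999-10-12, when the wrongful act occurred.
5 years from 1999-10-12 is 2004-10-12.
The pending criminal prosecution from 2000-01-04 to 2000-05-18 tolled the period for 135 days, extending the deadline to 2005-02-24.
The written tolling agreement from 2005-01-20 to 2005-09-19 tolled the period for 242 days, extending the deadline to 2005-10-24.
Nothing else in the chronology tolls or restarts the period.
The 2005-10-08 filing precedes the 2005-10-24 deadline; the claim is timely.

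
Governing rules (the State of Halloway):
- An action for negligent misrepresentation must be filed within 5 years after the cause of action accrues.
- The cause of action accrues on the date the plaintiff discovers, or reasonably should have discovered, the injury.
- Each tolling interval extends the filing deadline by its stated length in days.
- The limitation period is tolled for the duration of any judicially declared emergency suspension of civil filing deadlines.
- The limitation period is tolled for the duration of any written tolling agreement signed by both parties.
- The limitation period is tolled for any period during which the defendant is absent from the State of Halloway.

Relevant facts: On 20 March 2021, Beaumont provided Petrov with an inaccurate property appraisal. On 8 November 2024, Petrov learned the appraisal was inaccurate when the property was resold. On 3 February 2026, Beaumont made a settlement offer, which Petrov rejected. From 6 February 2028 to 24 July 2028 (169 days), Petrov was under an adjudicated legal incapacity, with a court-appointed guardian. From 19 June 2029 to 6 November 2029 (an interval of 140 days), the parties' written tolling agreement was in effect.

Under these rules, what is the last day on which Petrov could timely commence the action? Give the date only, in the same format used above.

Accrual is tied to discovery, so the period began on 8 November 2024 rather than on 20 March 2021 when the act occurred.
Adding the 5 years base period to 8 November 2024 gives a deadline of 8 November 2029, before any tolling.
Because the written tolling agreement ran from 19 June 2029 to 6 November 2029, the deadline is extended by 140 days to 28 March 2030.
No stated provision tolls the period for the plaintiff's incapacity, so the interval from 6 February 2028 to 24 July 2028 has no effect on the deadline.
None of the other events listed affects the running of the period under the stated rules.

28 March 2030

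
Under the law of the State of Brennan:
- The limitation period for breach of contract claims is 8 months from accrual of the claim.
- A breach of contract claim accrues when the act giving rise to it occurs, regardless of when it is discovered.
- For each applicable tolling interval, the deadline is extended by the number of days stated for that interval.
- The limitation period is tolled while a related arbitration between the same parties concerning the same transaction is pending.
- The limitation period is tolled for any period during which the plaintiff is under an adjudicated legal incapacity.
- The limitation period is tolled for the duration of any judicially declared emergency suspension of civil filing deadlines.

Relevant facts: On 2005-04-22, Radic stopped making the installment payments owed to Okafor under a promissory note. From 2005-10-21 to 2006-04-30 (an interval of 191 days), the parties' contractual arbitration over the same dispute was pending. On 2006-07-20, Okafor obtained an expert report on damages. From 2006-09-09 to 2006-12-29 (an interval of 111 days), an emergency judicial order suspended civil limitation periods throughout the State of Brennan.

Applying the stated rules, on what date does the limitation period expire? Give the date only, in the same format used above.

2006-07-01

The claim accrued on 2005-04-22, the date of the act.
8 months from 2005-04-22 is 2005-12-22.
Because the pending related arbitration ran from 2005-10-21 to 2006-04-30, the deadline is extended by 191 days to 2006-07-01.
The emergency suspension of filing deadlines from 2006-09-09 to 2006-12-29 began after the period had already run on 2006-07-01, so it has no tolling effect.
Nothing else in the chronology tolls or restarts the period.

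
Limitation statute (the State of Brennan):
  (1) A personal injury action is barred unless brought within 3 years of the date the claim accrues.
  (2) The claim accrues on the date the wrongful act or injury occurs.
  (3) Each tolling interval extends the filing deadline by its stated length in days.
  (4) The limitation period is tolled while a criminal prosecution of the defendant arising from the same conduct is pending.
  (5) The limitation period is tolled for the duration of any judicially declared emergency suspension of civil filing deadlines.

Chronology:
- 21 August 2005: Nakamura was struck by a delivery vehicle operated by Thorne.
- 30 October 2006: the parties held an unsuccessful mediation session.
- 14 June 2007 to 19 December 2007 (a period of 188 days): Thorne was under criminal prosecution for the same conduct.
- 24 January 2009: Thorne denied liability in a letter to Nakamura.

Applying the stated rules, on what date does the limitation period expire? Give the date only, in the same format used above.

25 February 2009

The limitation period began to run on 21 August 2005.
Adding the 3 years base period to 21 August 2005 gives a deadline of 21 August 2008, before any tolling.
The period was tolled for 188 days by the pending criminal prosecution (14 June 2007 to 19 December 2007), pushing the deadline to 25 February 2009.
Nothing else in the chronology tolls or restarts the period.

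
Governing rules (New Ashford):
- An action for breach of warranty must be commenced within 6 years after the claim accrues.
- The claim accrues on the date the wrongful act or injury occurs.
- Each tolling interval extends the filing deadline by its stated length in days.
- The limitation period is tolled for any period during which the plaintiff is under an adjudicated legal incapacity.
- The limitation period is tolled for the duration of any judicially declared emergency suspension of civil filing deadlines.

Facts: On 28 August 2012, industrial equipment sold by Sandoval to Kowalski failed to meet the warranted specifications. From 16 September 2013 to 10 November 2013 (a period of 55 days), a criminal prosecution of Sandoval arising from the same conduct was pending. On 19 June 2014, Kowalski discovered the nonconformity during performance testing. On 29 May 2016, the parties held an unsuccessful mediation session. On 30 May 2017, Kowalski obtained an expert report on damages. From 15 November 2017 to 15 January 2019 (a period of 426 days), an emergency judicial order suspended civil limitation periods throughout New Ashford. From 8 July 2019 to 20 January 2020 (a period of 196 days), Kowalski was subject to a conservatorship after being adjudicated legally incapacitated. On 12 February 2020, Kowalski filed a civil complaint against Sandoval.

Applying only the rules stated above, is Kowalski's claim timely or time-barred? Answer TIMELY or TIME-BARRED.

TIMELY

Because the rule ties accrual to occurrence, the claim accrued on 28 August 2012, not on the 19 June 2014 discovery date.
The untolled deadline — 6 years after 28 August 2012 — is 28 August 2018.
The period was tolled for 426 days by the emergency suspension of filing deadlines (15 November 2017 to 15 January 2019), pushing the deadline to 28 October 2019.
The plaintiff's legal incapacity from 8 July 2019 to 20 January 2020 tolled the period for 196 days, extending the deadline to 11 May 2020.
No stated provision tolls the period for a criminal prosecution, so the interval from 16 September 2013 to 10 November 2013 has no effect on the deadline.
Nothing else in the chronology tolls or restarts the period.
The 12 February 2020 filing precedes the 11 May 2020 deadline; the claim is timely.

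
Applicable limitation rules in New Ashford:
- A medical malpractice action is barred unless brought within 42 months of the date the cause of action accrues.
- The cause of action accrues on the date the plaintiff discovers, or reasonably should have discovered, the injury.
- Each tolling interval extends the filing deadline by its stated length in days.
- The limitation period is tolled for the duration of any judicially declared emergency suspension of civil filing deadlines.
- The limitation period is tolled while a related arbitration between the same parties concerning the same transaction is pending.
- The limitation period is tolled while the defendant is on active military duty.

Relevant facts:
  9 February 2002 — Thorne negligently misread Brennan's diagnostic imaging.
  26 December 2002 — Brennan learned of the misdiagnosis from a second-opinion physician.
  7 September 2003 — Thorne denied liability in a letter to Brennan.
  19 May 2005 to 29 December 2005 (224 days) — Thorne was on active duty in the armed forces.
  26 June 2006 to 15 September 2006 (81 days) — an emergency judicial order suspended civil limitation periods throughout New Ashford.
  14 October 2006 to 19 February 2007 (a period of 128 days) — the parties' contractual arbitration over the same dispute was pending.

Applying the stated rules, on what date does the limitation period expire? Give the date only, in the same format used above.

2 September 2007

Accrual is tied to discovery, so the period began on 26 December 2002 rather than on 9 February 2002 when the act occurred.
42 months from 26 December 2002 is 26 June 2006.
The defendant's active military service from 19 May 2005 to 29 December 2005 tolled the period for 224 days, extending the deadline to 5 February 2007.
Because the emergency suspension of filing deadlines ran from 26 June 2006 to 15 September 2006, the deadline is extended by 81 days to 27 April 2007.
Because the pending related arbitration ran from 14 October 2006 to 19 February 2007, the deadline is extended by 128 days to 2 September 2007.
Nothing else in the chronology tolls or restarts the period.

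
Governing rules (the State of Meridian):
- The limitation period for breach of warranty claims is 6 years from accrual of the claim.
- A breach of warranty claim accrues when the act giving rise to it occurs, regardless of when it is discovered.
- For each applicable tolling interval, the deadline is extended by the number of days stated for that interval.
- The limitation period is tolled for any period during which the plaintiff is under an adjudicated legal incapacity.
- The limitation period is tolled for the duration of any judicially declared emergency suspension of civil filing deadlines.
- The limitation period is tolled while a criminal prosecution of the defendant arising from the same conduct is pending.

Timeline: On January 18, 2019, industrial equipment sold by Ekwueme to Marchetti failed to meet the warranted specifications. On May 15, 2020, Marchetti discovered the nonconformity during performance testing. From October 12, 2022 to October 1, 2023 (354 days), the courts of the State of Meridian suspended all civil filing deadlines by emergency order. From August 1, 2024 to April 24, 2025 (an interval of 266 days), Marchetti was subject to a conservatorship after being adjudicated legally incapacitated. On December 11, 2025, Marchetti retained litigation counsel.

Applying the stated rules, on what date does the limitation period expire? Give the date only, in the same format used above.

September 30, 2026

The claim accrued on January 18, 2019, when the wrongful act occurred; under the stated occurrence rule the May 15, 2020 discovery does not delay accrual.
The untolled deadline — 6 years after January 18, 2019 — is January 18, 2025.
The period was tolled for 354 days by the emergency suspension of filing deadlines (October 12, 2022 to October 1, 2023), pushing the deadline to January 7, 2026.
Because the plaintiff's legal incapacity ran from August 1, 2024 to April 24, 2025, the deadline is extended by 266 days to September 30, 2026.
The other events in the timeline have no effect on the limitation period under the stated rules.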